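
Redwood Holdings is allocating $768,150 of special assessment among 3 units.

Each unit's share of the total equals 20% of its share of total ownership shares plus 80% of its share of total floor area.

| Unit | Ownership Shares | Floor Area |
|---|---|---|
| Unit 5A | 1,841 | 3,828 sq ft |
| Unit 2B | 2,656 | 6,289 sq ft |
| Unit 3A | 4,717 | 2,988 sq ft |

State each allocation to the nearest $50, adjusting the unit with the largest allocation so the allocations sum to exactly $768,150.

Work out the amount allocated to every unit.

Unit 5A: $210,200 | Unit 2B: $339,200 | Unit 3A: $218,750

Totals — ownership shares 9,214, floor area 13,105.
Combined weights (20% ownership shares + 80% floor area): Unit 5A 0.2736; Unit 2B 0.4416; Unit 3A 0.2848.
Raw shares: Unit 5A 210,198.66; Unit 2B 339,188.87; Unit 3A 218,762.46.
Rounded to nearest $50: Unit 5A $210,200; Unit 2B $339,200; Unit 3A $218,750. Sum = $768,150.
Rounded total matches; no reconciliation needed.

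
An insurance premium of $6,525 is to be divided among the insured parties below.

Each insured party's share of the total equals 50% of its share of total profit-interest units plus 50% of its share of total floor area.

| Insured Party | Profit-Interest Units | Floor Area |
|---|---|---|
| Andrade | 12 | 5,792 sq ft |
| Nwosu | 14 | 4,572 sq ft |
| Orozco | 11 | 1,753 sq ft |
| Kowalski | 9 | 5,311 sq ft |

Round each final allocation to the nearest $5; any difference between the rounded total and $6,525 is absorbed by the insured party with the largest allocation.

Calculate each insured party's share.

Andrade: $1,930 · Nwosu: $1,850 · Orozco: $1,110 · Kowalski: $1,635

Profit-interest units total 46; floor area total 17,428.
Combined weights (50% profit-interest units + 50% floor area): Andrade 0.2966; Nwosu 0.2833; Orozco 0.1699; Kowalski 0.2502.
Raw shares: Andrade 1,935.34; Nwosu 1,848.81; Orozco 1,108.32; Kowalski 1,632.53.
Rounded to nearest $5: Andrade $1,935; Nwosu $1,850; Orozco $1,110; Kowalski $1,635. Sum = $6,530.
Difference $6,525 − $6,530 = −$5 applied to largest allocation (Andrade): Andrade becomes $1,930.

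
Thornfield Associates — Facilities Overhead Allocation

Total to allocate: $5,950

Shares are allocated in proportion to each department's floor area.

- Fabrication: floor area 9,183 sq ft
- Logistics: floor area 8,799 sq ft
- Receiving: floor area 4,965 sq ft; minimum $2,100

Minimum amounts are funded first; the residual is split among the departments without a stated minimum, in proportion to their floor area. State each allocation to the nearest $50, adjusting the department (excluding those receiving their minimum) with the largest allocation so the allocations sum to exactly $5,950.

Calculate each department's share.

Fabrication: $1,950 · Logistics: $1,900 · Receiving: $2,100

Guaranteed amounts: Receiving $2,100. Residual $3,850.
Residual split over remaining floor area 17,982: Fabrication 1,966.11 → $1,950; Logistics 1,883.89 → $1,900.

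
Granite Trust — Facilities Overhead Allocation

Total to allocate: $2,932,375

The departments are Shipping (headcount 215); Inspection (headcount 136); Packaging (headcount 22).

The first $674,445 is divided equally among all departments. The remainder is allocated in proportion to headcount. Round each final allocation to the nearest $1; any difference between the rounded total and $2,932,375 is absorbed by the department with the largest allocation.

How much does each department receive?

First tranche $674,445 split equally: $224,815 each.
Remainder $2,257,930 by headcount (total 373): Shipping 1,301,487.80 → $1,301,488; Inspection 823,266.70 → $823,267; Packaging 133,175.496 → $133,175.
Totals: Shipping $224,815 + $1,301,488 = $1,526,303; Inspection $224,815 + $823,267 = $1,048,082; Packaging $224,815 + $133,175 = $357,990.

Shipping: $1,526,303; Inspection: $1,048,082; Packaging: $357,990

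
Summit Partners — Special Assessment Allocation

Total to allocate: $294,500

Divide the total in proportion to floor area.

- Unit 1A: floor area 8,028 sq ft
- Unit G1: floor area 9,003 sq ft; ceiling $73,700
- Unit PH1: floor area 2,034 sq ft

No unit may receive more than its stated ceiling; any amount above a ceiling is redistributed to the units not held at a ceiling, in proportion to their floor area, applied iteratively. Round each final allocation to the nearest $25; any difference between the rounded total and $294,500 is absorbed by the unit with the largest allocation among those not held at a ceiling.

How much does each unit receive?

Combined floor area = 19,065.
Unconstrained shares: Unit 1A 124,009.76; Unit G1 139,070.73; Unit PH1 31,419.51.
Cap binds for Unit G1 ($73,700); remaining pool $220,800 reallocated over remaining floor area 10,062.
Remaining shares: Unit 1A 176,166.01 → $176,175; Unit PH1 44,633.99 → $44,625.

Unit 1A: $176,175 · Unit G1: $73,700 · Unit PH1: $44,625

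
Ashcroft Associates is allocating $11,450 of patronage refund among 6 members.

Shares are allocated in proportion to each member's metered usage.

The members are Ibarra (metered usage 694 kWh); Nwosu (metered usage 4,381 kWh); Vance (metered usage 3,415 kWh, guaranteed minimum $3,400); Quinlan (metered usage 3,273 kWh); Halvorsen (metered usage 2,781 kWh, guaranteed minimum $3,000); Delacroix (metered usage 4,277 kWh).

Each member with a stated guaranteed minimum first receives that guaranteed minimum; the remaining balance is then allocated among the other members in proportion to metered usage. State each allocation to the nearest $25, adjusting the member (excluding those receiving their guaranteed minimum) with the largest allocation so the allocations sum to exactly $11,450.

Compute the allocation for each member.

Guaranteed amounts: Vance $3,400; Halvorsen $3,000. Balance $5,050.
Balance split over remaining metered usage 12,625: Ibarra 277.60 → $275; Nwosu 1,752.40 → $1,750; Quinlan 1,309.20 → $1,300; Delacroix 1,710.80 → $1,700.
Rounding difference +$25 applied to Nwosu → $1,775.

Ibarra: $275; Nwosu: $1,775; Vance: $3,400; Quinlan: $1,300; Halvorsen: $3,000; Delacroix: $1,700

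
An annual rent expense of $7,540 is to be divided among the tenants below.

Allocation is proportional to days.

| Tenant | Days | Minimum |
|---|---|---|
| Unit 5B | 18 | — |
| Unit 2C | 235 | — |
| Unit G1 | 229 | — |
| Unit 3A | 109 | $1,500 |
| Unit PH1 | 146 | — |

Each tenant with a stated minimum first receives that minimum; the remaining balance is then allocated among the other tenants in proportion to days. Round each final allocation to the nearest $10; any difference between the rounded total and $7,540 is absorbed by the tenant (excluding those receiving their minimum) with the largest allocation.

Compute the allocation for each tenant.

Guaranteed amounts: Unit 3A $1,500. Balance $6,040.
Balance split over remaining days 628: Unit 5B 173.12 → $170; Unit 2C 2,260.19 → $2,260; Unit G1 2,202.48 → $2,200; Unit PH1 1,404.20 → $1,400.
Rounding difference +$10 applied to Unit 2C → $2,270.

Unit 5B: $170; Unit 2C: $2,270; Unit G1: $2,200; Unit 3A: $1,500; Unit PH1: $1,400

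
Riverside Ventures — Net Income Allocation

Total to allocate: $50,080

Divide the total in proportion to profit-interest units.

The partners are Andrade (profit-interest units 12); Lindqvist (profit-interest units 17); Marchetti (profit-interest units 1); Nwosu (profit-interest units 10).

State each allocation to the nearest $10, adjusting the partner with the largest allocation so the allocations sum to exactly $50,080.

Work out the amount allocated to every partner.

Andrade: $15,020 | Lindqvist: $21,290 | Marchetti: $1,250 | Nwosu: $12,520

Sum of profit-interest units: 40.
Raw shares: Andrade 12/40 × $50,080 = 15,024.00; Lindqvist 17/40 × $50,080 = 21,284.00; Marchetti 1/40 × $50,080 = 1,252.00; Nwosu 10/40 × $50,080 = 12,520.00.
Rounded to nearest $10: Andrade $15,020; Lindqvist $21,280; Marchetti $1,250; Nwosu $12,520. Sum = $50,070.
Difference $50,080 − $50,070 = +$10 applied to largest allocation (Lindqvist): Lindqvist becomes $21,290.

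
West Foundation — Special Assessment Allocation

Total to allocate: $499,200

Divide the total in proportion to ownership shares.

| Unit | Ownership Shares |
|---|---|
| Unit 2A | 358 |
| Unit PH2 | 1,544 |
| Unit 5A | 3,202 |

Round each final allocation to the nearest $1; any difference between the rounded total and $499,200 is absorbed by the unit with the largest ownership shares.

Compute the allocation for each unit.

Unit 2A: $35,014; Unit PH2: $151,012; Unit 5A: $313,174

Total ownership shares = 358 + 1,544 + 3,202 = 5,104.
Unrounded shares: Unit 2A 35,014.42; Unit PH2 151,011.91; Unit 5A 313,173.67.
Rounded to nearest $1: Unit 2A $35,014; Unit PH2 $151,012; Unit 5A $313,174. Sum = $499,200.
No rounding difference to absorb.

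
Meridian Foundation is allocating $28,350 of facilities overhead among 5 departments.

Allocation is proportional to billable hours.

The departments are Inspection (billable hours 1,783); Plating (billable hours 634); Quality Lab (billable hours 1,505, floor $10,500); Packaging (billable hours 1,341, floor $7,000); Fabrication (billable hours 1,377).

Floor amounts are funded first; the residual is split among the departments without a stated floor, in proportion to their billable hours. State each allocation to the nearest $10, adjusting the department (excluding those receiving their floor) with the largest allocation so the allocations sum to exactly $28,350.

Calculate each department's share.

Fund the minimums — Quality Lab $10,500; Packaging $7,000. Residual $10,850.
Residual split over remaining billable hours 3,794: Inspection 5,098.99 → $5,100; Plating 1,813.10 → $1,810; Fabrication 3,937.92 → $3,940.

Inspection: $5,100 · Plating: $1,810 · Quality Lab: $10,500 · Packaging: $7,000 · Fabrication: $3,940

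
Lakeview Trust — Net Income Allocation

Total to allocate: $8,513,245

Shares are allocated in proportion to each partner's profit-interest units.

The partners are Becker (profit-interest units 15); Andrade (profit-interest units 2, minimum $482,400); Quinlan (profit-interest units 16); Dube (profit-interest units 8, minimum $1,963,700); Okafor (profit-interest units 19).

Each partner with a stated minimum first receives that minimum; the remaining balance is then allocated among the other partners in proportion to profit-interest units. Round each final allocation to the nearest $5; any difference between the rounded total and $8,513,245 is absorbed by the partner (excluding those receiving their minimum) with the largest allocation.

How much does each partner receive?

Becker: $1,820,145 | Andrade: $482,400 | Quinlan: $1,941,485 | Dube: $1,963,700 | Okafor: $2,305,515

Guaranteed amounts: Andrade $482,400; Dube $1,963,700. Residual $6,067,145.
Residual split over remaining profit-interest units 50: Becker 1,820,143.50 → $1,820,145; Quinlan 1,941,486.40 → $1,941,485; Okafor 2,305,515.10 → $2,305,515.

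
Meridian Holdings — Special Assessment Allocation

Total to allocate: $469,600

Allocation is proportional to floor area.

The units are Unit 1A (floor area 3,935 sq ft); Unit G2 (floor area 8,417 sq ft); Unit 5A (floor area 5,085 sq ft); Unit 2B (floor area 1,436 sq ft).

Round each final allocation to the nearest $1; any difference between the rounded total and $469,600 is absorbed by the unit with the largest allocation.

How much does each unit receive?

Unit 1A: $97,911 | Unit G2: $209,432 | Unit 5A: $126,526 | Unit 2B: $35,731

Floor area total: 18,873.
Pro-rata amounts: Unit 1A 3,935/18,873 × $469,600 = 97,911.09; Unit G2 8,417/18,873 × $469,600 = 209,432.69; Unit 5A 5,085/18,873 × $469,600 = 126,525.51; Unit 2B 1,436/18,873 × $469,600 = 35,730.71.
Rounded to nearest $1: Unit 1A $97,911; Unit G2 $209,433; Unit 5A $126,526; Unit 2B $35,731. Sum = $469,601.
Difference $469,600 − $469,601 = −$1 applied to largest allocation (Unit G2): Unit G2 becomes $209,432.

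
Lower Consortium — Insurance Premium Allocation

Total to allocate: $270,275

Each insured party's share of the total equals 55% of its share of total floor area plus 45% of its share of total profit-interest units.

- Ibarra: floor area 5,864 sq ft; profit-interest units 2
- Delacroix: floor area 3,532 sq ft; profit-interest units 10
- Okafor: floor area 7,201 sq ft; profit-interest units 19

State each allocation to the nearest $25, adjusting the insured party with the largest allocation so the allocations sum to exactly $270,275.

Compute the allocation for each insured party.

Totals — floor area 16,597, profit-interest units 31.
Composite weights (55% floor area + 45% profit-interest units): Ibarra 0.2234; Delacroix 0.2622; Okafor 0.5144.
Pro-rata amounts: Ibarra 60,367.69; Delacroix 70,867.87; Okafor 139,039.44.
After rounding ($25): Ibarra $60,375; Delacroix $70,875; Okafor $139,050. Sum = $270,300.
Difference $270,275 − $270,300 = −$25 applied to largest allocation (Okafor): Okafor becomes $139,025.

Ibarra: $60,375; Delacroix: $70,875; Okafor: $139,025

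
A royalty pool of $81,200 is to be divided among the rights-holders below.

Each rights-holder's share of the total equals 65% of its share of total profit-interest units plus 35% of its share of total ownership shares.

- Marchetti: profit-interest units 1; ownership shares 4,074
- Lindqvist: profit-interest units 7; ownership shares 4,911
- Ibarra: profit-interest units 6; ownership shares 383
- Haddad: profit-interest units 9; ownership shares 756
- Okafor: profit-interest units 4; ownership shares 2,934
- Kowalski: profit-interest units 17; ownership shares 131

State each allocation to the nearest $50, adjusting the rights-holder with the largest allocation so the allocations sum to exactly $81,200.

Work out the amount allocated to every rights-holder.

Marchetti: $10,000 · Lindqvist: $19,000 · Ibarra: $8,000 · Haddad: $12,400 · Okafor: $11,100 · Kowalski: $20,700

Totals — profit-interest units 44, ownership shares 13,189.
Blended shares (65% profit-interest units + 35% ownership shares): Marchetti 0.1229; Lindqvist 0.2337; Ibarra 0.0988; Haddad 0.1530; Okafor 0.1370; Kowalski 0.2546.
Raw shares: Marchetti 9,978.31; Lindqvist 18,979.17; Ibarra 8,022.57; Haddad 12,424.96; Okafor 11,120.44; Kowalski 20,674.55.
At nearest $50: Marchetti $10,000; Lindqvist $19,000; Ibarra $8,000; Haddad $12,400; Okafor $11,100; Kowalski $20,650. Sum = $81,150.
Difference $81,200 − $81,150 = +$50 applied to largest allocation (Kowalski): Kowalski becomes $20,700.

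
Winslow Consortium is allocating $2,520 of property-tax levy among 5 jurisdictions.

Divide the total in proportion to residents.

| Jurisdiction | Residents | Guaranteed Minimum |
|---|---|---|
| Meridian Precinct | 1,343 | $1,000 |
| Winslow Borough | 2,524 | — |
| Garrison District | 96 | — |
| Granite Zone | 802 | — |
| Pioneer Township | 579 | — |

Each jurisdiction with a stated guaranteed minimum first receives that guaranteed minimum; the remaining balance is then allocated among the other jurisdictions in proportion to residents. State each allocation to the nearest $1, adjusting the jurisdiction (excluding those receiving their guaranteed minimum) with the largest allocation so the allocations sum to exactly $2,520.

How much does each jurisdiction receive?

Fund the minimums — Meridian Precinct $1,000. Remaining pool $1,520.
Remaining pool split over remaining residents 4,001: Winslow Borough 958.88 → $959; Garrison District 36.47 → $36; Granite Zone 304.68 → $305; Pioneer Township 219.97 → $220.

Meridian Precinct: $1,000; Winslow Borough: $959; Garrison District: $36; Granite Zone: $305; Pioneer Township: $220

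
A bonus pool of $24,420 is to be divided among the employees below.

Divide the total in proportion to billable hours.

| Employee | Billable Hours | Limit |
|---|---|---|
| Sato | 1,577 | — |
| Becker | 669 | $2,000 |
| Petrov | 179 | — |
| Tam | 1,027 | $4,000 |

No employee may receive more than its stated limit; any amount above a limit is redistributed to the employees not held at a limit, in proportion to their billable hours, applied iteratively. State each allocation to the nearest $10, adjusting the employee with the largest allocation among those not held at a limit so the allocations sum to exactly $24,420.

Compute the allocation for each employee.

Sato: $16,540; Becker: $2,000; Petrov: $1,880; Tam: $4,000

Billable hours total: 3,452.
Pro-rata shares before constraints: Sato 11,155.95; Becker 4,732.61; Petrov 1,266.27; Tam 7,265.16.
Held at cap: Becker ($2,000), Tam ($4,000); remaining pool $18,420 reallocated over remaining billable hours 1,756.
Redistributed shares: Sato 16,542.33 → $16,540; Petrov 1,877.67 → $1,880.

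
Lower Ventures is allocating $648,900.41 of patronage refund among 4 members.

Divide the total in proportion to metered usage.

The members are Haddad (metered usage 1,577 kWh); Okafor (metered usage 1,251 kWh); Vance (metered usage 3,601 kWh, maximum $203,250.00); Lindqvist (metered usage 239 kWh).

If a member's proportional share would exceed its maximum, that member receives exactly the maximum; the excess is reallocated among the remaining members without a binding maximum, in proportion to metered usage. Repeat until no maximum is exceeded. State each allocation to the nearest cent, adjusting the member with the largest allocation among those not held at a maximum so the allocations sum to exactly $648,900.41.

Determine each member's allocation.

Haddad: $229,145.98 · Okafor: $181,776.54 · Vance: $203,250.00 · Lindqvist: $34,727.89

Metered usage total: 6,668.
Unconstrained shares: Haddad 153,466.6986; Okafor 121,741.8136; Vance 350,433.4698; Lindqvist 23,258.4280.
Capped: Vance ($203,250.00); balance $445,650.41 reallocated over remaining metered usage 3,067.
Shares after redistribution: Haddad 229,145.9721 → $229,145.97; Okafor 181,776.5448 → $181,776.54; Lindqvist 34,727.8931 → $34,727.89.
Rounding difference +$0.01 applied to Haddad → $229,145.98.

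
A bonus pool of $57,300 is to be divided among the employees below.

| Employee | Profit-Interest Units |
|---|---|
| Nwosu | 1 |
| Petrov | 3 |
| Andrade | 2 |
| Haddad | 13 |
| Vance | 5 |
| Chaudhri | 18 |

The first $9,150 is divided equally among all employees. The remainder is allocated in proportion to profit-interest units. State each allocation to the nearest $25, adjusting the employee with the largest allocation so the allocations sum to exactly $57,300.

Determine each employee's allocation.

Nwosu: $2,675; Petrov: $4,975; Andrade: $3,825; Haddad: $16,425; Vance: $7,250; Chaudhri: $22,150

$9,150 shared equally gives $1,525 per employee.
Remainder $48,150 by profit-interest units (total 42): Nwosu 1,146.43 → $1,150; Petrov 3,439.29 → $3,450; Andrade 2,292.86 → $2,300; Haddad 14,903.57 → $14,900; Vance 5,732.14 → $5,725; Chaudhri 20,635.71 → $20,625.
Totals: Nwosu $1,525 + $1,150 = $2,675; Petrov $1,525 + $3,450 = $4,975; Andrade $1,525 + $2,300 = $3,825; Haddad $1,525 + $14,900 = $16,425; Vance $1,525 + $5,725 = $7,250; Chaudhri $1,525 + $20,625 = $22,150.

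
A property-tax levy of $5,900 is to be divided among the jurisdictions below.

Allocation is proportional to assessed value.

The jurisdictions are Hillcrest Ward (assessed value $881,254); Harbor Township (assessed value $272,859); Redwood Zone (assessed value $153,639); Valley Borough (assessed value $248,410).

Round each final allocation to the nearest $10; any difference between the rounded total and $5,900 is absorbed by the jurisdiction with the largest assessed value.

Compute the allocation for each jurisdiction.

Hillcrest Ward: $3,350 · Harbor Township: $1,030 · Redwood Zone: $580 · Valley Borough: $940

Total assessed value = 881,254 + 272,859 + 153,639 + 248,410 = 1,556,162.
Raw shares: Hillcrest Ward 3,341.17; Harbor Township 1,034.51; Redwood Zone 582.50; Valley Borough 941.82.
After rounding ($10): Hillcrest Ward $3,340; Harbor Township $1,030; Redwood Zone $580; Valley Borough $940. Sum = $5,890.
Difference $5,900 − $5,890 = +$10 applied to largest assessed value (Hillcrest Ward): Hillcrest Ward becomes $3,350.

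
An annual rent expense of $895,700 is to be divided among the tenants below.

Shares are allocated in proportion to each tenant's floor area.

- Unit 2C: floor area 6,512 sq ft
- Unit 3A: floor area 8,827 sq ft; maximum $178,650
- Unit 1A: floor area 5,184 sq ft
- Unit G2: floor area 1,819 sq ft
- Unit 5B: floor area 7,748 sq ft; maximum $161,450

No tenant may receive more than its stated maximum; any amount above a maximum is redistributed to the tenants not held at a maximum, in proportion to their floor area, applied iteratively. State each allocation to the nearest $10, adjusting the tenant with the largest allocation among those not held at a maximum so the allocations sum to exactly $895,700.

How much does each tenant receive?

Unit 2C: $267,710 · Unit 3A: $178,650 · Unit 1A: $213,110 · Unit G2: $74,780 · Unit 5B: $161,450

Combined floor area = 30,090.
Unconstrained shares: Unit 2C 193,845.08; Unit 3A 262,756.53; Unit 1A 154,314.02; Unit G2 54,146.84; Unit 5B 230,637.54.
Cap binds for Unit 3A ($178,650), Unit 5B ($161,450); residual $555,600 reallocated over remaining floor area 13,515.
Shares after redistribution: Unit 2C 267,707.52 → $267,710; Unit 1A 213,113.61 → $213,110; Unit G2 74,778.87 → $74,780.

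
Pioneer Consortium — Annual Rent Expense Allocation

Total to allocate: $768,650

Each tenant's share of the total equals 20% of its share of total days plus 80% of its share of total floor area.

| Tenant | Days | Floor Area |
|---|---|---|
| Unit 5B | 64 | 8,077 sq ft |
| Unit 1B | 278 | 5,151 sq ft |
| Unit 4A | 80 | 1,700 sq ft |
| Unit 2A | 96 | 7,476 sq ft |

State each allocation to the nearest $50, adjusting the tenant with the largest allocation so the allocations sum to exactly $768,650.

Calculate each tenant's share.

Days total 518; floor area total 22,404.
Composite weights (20% days + 80% floor area): Unit 5B 0.3131; Unit 1B 0.2913; Unit 4A 0.0916; Unit 2A 0.3040.
Pro-rata amounts: Unit 5B 240,682.15; Unit 1B 223,882.65; Unit 4A 70,401.79; Unit 2A 233,683.41.
At nearest $50: Unit 5B $240,700; Unit 1B $223,900; Unit 4A $70,400; Unit 2A $233,700. Sum = $768,700.
Difference $768,650 − $768,700 = −$50 applied to largest allocation (Unit 5B): Unit 5B becomes $240,650.

Unit 5B: $240,650 · Unit 1B: $223,900 · Unit 4A: $70,400 · Unit 2A: $233,700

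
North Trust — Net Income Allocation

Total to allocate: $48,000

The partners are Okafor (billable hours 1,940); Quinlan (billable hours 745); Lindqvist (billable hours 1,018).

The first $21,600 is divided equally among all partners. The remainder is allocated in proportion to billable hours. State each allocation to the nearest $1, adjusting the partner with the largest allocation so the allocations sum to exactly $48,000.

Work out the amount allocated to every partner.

Equal tier: $21,600 ÷ 3 = $7,200 apiece.
Remainder $26,400 by billable hours (total 3,703): Okafor 13,830.95 → $13,831; Quinlan 5,311.37 → $5,311; Lindqvist 7,257.68 → $7,258.
Totals: Okafor $7,200 + $13,831 = $21,031; Quinlan $7,200 + $5,311 = $12,511; Lindqvist $7,200 + $7,258 = $14,458.

Okafor: $21,031; Quinlan: $12,511; Lindqvist: $14,458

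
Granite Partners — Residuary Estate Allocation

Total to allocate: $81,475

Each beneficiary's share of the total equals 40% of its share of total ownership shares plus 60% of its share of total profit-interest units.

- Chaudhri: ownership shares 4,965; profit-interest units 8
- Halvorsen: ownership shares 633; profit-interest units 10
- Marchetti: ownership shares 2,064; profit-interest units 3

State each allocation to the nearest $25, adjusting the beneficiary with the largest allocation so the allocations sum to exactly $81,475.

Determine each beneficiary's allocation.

Ownership shares total 7,662; profit-interest units total 21.
Blended shares (40% ownership shares + 60% profit-interest units): Chaudhri 0.4878; Halvorsen 0.3188; Marchetti 0.1935.
Pro-rata amounts: Chaudhri 39,741.28; Halvorsen 25,971.01; Marchetti 15,762.71.
At nearest $25: Chaudhri $39,750; Halvorsen $25,975; Marchetti $15,775. Sum = $81,500.
Difference $81,475 − $81,500 = −$25 applied to largest allocation (Chaudhri): Chaudhri becomes $39,725.

Chaudhri: $39,725; Halvorsen: $25,975; Marchetti: $15,775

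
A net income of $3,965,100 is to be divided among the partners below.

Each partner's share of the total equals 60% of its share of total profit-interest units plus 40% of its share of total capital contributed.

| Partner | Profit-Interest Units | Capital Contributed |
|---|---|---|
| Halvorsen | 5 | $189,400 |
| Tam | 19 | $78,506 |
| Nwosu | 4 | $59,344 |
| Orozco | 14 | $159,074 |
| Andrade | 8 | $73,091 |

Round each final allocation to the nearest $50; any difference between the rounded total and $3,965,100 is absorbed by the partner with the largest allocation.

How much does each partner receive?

Halvorsen: $774,900; Tam: $1,126,550; Nwosu: $358,600; Orozco: $1,117,150; Andrade: $587,900

Profit-interest units total 50; capital contributed total 559,415.
Combined weights (60% profit-interest units + 40% capital contributed): Halvorsen 0.1954; Tam 0.2841; Nwosu 0.0904; Orozco 0.2817; Andrade 0.1483.
Raw shares: Halvorsen 774,888.34; Tam 1,126,621.13; Nwosu 358,575.49; Orozco 1,117,139.59; Andrade 587,875.45.
At nearest $50: Halvorsen $774,900; Tam $1,126,600; Nwosu $358,600; Orozco $1,117,150; Andrade $587,900. Sum = $3,965,150.
Difference $3,965,100 − $3,965,150 = −$50 applied to largest allocation (Tam): Tam becomes $1,126,550.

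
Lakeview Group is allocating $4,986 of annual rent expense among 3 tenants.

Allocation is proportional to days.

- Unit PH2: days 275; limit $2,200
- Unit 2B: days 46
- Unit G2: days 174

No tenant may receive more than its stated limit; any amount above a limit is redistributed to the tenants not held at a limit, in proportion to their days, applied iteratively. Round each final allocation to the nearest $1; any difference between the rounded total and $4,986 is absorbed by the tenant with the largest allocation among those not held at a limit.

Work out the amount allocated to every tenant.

Unit PH2: $2,200 | Unit 2B: $583 | Unit G2: $2,203

Days total: 495.
Pro-rata shares before constraints: Unit PH2 2,770.00; Unit 2B 463.35; Unit G2 1,752.65.
Cap binds for Unit PH2 ($2,200); remaining pool $2,786 reallocated over remaining days 220.
Shares after redistribution: Unit 2B 582.53 → $583; Unit G2 2,203.47 → $2,203.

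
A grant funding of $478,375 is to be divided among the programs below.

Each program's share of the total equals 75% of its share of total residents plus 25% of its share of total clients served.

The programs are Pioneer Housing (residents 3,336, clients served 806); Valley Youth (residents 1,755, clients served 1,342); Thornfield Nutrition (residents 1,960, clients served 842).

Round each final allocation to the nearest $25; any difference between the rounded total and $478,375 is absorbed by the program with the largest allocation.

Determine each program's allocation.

Pioneer Housing: $202,000 | Valley Youth: $142,975 | Thornfield Nutrition: $133,400

Residents total 7,051; clients served total 2,990.
Blended shares (75% residents + 25% clients served): Pioneer Housing 0.4222; Valley Youth 0.2989; Thornfield Nutrition 0.2789.
Pro-rata amounts: Pioneer Housing 201,986.47; Valley Youth 142,978.16; Thornfield Nutrition 133,410.37.
Rounded to nearest $25: Pioneer Housing $201,975; Valley Youth $142,975; Thornfield Nutrition $133,400. Sum = $478,350.
Difference $478,375 − $478,350 = +$25 applied to largest allocation (Pioneer Housing): Pioneer Housing becomes $202,000.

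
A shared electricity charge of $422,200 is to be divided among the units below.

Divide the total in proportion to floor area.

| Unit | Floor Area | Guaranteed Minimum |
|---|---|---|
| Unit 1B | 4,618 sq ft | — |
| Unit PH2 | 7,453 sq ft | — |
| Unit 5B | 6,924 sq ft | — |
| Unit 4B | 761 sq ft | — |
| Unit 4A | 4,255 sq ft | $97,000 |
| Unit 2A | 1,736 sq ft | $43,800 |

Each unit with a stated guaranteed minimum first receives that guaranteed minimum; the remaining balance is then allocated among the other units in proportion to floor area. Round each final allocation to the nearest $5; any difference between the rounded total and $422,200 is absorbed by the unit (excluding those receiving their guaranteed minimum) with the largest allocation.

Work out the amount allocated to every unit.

Fund the minimums — Unit 4A $97,000; Unit 2A $43,800. Balance $281,400.
Balance split over remaining floor area 19,756: Unit 1B 65,777.75 → $65,780; Unit PH2 106,158.85 → $106,160; Unit 5B 98,623.89 → $98,625; Unit 4B 10,839.51 → $10,840.
Rounding difference −$5 applied to Unit PH2 → $106,155.

Unit 1B: $65,780 · Unit PH2: $106,155 · Unit 5B: $98,625 · Unit 4B: $10,840 · Unit 4A: $97,000 · Unit 2A: $43,800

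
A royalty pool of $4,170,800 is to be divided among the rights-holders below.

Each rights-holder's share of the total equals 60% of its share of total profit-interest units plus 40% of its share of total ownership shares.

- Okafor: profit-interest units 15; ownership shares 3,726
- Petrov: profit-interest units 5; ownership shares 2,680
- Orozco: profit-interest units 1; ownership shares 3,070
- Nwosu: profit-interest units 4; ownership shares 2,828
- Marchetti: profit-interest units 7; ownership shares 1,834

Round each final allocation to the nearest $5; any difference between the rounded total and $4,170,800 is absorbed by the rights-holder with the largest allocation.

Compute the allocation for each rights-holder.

Okafor: $1,612,715; Petrov: $707,260; Orozco: $440,470; Nwosu: $646,520; Marchetti: $763,835

Totals — profit-interest units 32, ownership shares 14,138.
Composite weights (60% profit-interest units + 40% ownership shares): Okafor 0.3867; Petrov 0.1696; Orozco 0.1056; Nwosu 0.1550; Marchetti 0.1831.
Proportional shares: Okafor 1,612,714.99; Petrov 707,259.32; Orozco 440,470.32; Nwosu 646,521.20; Marchetti 763,834.17.
At nearest $5: Okafor $1,612,715; Petrov $707,260; Orozco $440,470; Nwosu $646,520; Marchetti $763,835. Sum = $4,170,800.
No rounding difference to absorb.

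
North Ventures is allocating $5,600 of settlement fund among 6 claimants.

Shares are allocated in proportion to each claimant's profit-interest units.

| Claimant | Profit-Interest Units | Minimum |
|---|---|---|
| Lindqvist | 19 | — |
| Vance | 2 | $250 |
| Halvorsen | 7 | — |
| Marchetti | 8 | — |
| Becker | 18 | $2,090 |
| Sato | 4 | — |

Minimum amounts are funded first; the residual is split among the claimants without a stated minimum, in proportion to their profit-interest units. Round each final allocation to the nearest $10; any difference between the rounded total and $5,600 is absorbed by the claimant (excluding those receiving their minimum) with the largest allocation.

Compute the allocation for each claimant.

Guaranteed amounts: Vance $250; Becker $2,090. Remaining pool $3,260.
Remaining pool split over remaining profit-interest units 38: Lindqvist 1,630.00 → $1,630; Halvorsen 600.53 → $600; Marchetti 686.32 → $690; Sato 343.16 → $340.

Lindqvist: $1,630 | Vance: $250 | Halvorsen: $600 | Marchetti: $690 | Becker: $2,090 | Sato: $340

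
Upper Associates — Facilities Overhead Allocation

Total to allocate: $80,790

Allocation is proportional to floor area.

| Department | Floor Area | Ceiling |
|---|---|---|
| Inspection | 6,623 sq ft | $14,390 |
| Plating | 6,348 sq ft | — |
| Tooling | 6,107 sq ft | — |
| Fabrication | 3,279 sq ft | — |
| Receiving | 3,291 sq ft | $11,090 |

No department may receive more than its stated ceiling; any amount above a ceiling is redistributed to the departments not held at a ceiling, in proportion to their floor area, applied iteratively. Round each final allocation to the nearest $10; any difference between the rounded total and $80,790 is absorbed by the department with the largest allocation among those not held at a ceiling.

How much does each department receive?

Combined floor area = 25,648.
Proportional shares (ignoring caps): Inspection 20,862.14; Plating 19,995.90; Tooling 19,236.76; Fabrication 10,328.70; Receiving 10,366.50.
Capped: Inspection ($14,390); remaining pool $66,400 reallocated over remaining floor area 19,025.
Capped: Receiving ($11,090); remaining pool $55,310 reallocated over remaining floor area 15,734.
Remaining shares: Plating 22,315.23 → $22,320; Tooling 21,468.04 → $21,470; Fabrication 11,526.72 → $11,530.
Rounding difference −$10 applied to Plating → $22,310.

Inspection: $14,390 · Plating: $22,310 · Tooling: $21,470 · Fabrication: $11,530 · Receiving: $11,090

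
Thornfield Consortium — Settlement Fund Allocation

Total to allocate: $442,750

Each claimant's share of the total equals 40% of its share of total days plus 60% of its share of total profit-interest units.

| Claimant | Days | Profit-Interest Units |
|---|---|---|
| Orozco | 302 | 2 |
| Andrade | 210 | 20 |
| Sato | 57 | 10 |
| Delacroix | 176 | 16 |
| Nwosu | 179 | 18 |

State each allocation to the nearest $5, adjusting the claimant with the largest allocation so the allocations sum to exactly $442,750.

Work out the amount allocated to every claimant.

Totals — days 924, profit-interest units 66.
Blended shares (40% days + 60% profit-interest units): Orozco 0.1489; Andrade 0.2727; Sato 0.1156; Delacroix 0.2216; Nwosu 0.2411.
Raw shares: Orozco 65,933.33; Andrade 120,750.00; Sato 51,175.00; Delacroix 98,133.33; Nwosu 106,758.33.
At nearest $5: Orozco $65,935; Andrade $120,750; Sato $51,175; Delacroix $98,135; Nwosu $106,760. Sum = $442,755.
Difference $442,750 − $442,755 = −$5 applied to largest allocation (Andrade): Andrade becomes $120,745.

Orozco: $65,935; Andrade: $120,745; Sato: $51,175; Delacroix: $98,135; Nwosu: $106,760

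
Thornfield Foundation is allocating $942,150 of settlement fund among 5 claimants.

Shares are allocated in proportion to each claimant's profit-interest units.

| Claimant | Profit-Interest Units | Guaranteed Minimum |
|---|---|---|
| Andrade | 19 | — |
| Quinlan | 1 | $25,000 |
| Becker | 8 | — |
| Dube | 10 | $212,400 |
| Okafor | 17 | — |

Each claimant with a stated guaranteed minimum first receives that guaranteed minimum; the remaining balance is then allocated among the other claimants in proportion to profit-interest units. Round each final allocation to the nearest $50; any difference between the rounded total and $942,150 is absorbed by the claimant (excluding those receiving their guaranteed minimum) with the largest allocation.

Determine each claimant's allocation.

Minimums first: Quinlan $25,000; Dube $212,400. Remaining pool $704,750.
Remaining pool split over remaining profit-interest units 44: Andrade 304,323.86 → $304,300; Becker 128,136.36 → $128,150; Okafor 272,289.77 → $272,300.

Andrade: $304,300 | Quinlan: $25,000 | Becker: $128,150 | Dube: $212,400 | Okafor: $272,300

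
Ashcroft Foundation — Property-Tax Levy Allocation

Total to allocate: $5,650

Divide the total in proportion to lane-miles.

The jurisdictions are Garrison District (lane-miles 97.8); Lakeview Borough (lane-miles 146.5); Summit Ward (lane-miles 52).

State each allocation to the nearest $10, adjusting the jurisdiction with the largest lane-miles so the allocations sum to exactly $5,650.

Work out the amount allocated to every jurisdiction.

Garrison District: $1,860 · Lakeview Borough: $2,800 · Summit Ward: $990

Combined lane-miles = 296.3.
Pro-rata amounts: Garrison District 97.8/296.3 × $5,650 = 1,864.90; Lakeview Borough 146.5/296.3 × $5,650 = 2,793.54; Summit Ward 52/296.3 × $5,650 = 991.56.
After rounding ($10): Garrison District $1,860; Lakeview Borough $2,790; Summit Ward $990. Sum = $5,640.
Difference $5,650 − $5,640 = +$10 applied to largest lane-miles (Lakeview Borough): Lakeview Borough becomes $2,800.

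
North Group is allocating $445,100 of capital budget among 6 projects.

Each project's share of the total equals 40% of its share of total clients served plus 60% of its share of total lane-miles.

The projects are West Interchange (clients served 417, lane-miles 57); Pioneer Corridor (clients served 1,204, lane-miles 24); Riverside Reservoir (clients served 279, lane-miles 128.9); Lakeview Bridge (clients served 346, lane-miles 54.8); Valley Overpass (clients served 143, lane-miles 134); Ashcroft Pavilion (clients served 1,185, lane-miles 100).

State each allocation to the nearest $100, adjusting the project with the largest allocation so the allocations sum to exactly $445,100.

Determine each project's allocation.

West Interchange: $51,300 | Pioneer Corridor: $72,800 | Riverside Reservoir: $82,900 | Lakeview Bridge: $46,600 | Valley Overpass: $78,900 | Ashcroft Pavilion: $112,600

Clients served total 3,574; lane-miles total 498.7.
Composite weights (40% clients served + 60% lane-miles): West Interchange 0.1152; Pioneer Corridor 0.1636; Riverside Reservoir 0.1863; Lakeview Bridge 0.1047; Valley Overpass 0.1772; Ashcroft Pavilion 0.2529.
Raw shares: West Interchange 51,297.20; Pioneer Corridor 72,829.96; Riverside Reservoir 82,926.02; Lakeview Bridge 46,582.18; Valley Overpass 78,882.25; Ashcroft Pavilion 112,582.40.
After rounding ($100): West Interchange $51,300; Pioneer Corridor $72,800; Riverside Reservoir $82,900; Lakeview Bridge $46,600; Valley Overpass $78,900; Ashcroft Pavilion $112,600. Sum = $445,100.
Rounded total matches; no reconciliation needed.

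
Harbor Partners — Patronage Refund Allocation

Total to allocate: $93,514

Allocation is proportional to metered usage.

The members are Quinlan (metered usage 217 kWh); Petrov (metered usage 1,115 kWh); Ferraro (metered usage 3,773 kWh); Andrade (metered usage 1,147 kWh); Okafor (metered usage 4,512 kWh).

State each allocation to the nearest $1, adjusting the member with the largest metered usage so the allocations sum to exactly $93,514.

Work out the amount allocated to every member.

Total metered usage = 217 + 1,115 + 3,773 + 1,147 + 4,512 = 10,764.
Pro-rata amounts: Quinlan 1,885.22; Petrov 9,686.74; Ferraro 32,778.55; Andrade 9,964.75; Okafor 39,198.73.
Rounded to nearest $1: Quinlan $1,885; Petrov $9,687; Ferraro $32,779; Andrade $9,965; Okafor $39,199. Sum = $93,515.
Difference $93,514 − $93,515 = −$1 applied to largest metered usage (Okafor): Okafor becomes $39,198.

Quinlan: $1,885 · Petrov: $9,687 · Ferraro: $32,779 · Andrade: $9,965 · Okafor: $39,198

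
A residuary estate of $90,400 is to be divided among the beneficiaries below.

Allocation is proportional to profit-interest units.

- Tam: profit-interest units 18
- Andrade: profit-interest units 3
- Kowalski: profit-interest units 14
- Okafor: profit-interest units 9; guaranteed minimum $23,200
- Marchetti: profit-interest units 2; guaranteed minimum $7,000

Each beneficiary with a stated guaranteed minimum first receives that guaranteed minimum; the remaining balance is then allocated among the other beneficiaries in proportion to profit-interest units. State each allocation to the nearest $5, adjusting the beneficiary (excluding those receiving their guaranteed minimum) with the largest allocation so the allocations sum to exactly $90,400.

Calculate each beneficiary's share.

Fund the minimums — Okafor $23,200; Marchetti $7,000. Remaining pool $60,200.
Remaining pool split over remaining profit-interest units 35: Tam 30,960.00 → $30,960; Andrade 5,160.00 → $5,160; Kowalski 24,080.00 → $24,080.

Tam: $30,960 | Andrade: $5,160 | Kowalski: $24,080 | Okafor: $23,200 | Marchetti: $7,000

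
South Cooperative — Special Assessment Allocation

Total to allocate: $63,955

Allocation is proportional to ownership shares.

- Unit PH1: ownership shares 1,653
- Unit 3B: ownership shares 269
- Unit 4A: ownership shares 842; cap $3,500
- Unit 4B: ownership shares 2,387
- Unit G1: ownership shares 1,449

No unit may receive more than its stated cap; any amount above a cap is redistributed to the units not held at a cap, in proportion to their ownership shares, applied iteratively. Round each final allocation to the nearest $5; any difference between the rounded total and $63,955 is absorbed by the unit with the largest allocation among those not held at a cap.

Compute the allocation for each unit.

Sum of ownership shares: 6,600.
Unconstrained shares: Unit PH1 16,017.82; Unit 3B 2,606.65; Unit 4A 8,159.11; Unit 4B 23,130.39; Unit G1 14,041.03.
Held at cap: Unit 4A ($3,500); residual $60,455 reallocated over remaining ownership shares 5,758.
Remaining shares: Unit PH1 17,355.35 → $17,355; Unit 3B 2,824.31 → $2,825; Unit 4B 25,061.84 → $25,060; Unit G1 15,213.49 → $15,215.

Unit PH1: $17,355 | Unit 3B: $2,825 | Unit 4A: $3,500 | Unit 4B: $25,060 | Unit G1: $15,215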